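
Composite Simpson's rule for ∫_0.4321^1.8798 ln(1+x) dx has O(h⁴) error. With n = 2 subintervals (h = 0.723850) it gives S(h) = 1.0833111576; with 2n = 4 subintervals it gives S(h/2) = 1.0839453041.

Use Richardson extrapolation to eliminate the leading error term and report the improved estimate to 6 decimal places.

1.083988

Leading term ∝ h^4; use weight 16 = 2^4.
Weighted: 17.3431248656 − 1.0833111576 = 16.2598137080
Extrapolated: 16.2598137080 / 15 = 1.0839875805
Gap between inputs: 6.341e-04; correction applied: +0.0000422764.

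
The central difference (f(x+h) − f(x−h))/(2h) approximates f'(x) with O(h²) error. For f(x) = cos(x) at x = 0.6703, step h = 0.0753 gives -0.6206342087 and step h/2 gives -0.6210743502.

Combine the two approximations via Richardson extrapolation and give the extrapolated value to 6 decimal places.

-0.621221

r = 2: numerator weight 4, denominator 3.
2^2 × A(h/2) = -2.4842974008; minus A(h) gives -1.8636631921.
Denominator 4 − 1 = 3.
So the Richardson estimate is -0.6212210640.
Correction |R − A(h/2)| = 1.467e-04; gap |A(h/2) − A(h)| = 4.401e-04.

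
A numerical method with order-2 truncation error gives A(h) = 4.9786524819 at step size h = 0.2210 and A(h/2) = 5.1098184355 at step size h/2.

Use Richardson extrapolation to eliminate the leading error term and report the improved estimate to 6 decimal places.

5.153540

With r = 2 the leading error scales as h^2, so the weight is 2^2 = 4.
4*5.1098184355 = 20.4392737420; 20.4392737420 − 4.9786524819 = 15.4606212601
15.4606212601 ÷ 3 = 5.1535404200
Gap between inputs: 1.312e-01; correction applied: +0.0437219845.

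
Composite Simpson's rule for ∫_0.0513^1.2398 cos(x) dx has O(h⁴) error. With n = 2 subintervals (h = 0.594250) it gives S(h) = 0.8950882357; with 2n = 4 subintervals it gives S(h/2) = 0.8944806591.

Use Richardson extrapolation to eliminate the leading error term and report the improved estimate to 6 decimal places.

Order 4 gives 2^r = 16 and 2^r − 1 = 15.
Weighted: 14.3116905456 − 0.8950882357 = 13.4166023099
Divide by 2^4 − 1 = 15.
R = 13.4166023099/15 = 0.8944401540

0.894440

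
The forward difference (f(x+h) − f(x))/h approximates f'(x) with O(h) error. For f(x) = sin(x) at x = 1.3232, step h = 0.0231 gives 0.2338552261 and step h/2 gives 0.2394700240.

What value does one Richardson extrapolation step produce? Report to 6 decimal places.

With r = 1 the leading error scales as h^1, so the weight is 2^1 = 2.
Numerator 2 × A(h/2) − A(h) = 2 × 0.2394700240 − 0.2338552261 = 0.2450848219
Extrapolated: 0.2450848219 / 1 = 0.2450848219
Correction |R − A(h/2)| = 5.615e-03; gap |A(h/2) − A(h)| = 5.615e-03.

0.245085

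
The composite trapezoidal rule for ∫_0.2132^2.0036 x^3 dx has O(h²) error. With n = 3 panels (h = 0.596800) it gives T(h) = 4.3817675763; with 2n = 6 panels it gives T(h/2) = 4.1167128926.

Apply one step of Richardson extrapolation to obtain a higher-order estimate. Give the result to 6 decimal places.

4.028361

r = 2, so 2^r = 4.
4*4.1167128926 = 16.4668515704; subtract 4.3817675763 → 12.0850839941
Denominator 4 − 1 = 3.
R = 12.0850839941/3 = 4.0283613314
Correction |R − A(h/2)| = 8.835e-02; gap |A(h/2) − A(h)| = 2.651e-01.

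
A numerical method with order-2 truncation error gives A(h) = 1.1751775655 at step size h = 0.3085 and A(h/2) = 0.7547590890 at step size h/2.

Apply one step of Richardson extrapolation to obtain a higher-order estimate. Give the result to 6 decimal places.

0.614620

r = 2, so 2^r = 4.
4*0.7547590890 = 3.0190363560; 3.0190363560 − 1.1751775655 = 1.8438587905
Denominator 4 − 1 = 3.
Extrapolated: 1.8438587905 / 3 = 0.6146195968
Shift from A(h/2): −0.1401394922.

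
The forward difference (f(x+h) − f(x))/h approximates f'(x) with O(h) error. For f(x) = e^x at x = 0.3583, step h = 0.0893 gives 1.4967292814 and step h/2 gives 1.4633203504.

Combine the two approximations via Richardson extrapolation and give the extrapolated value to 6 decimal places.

1.429911

Order 1 gives 2^r = 2 and 2^r − 1 = 1.
Numerator 2·A(h/2) − A(h) = 2·1.4633203504 − 1.4967292814 = 1.4299114194
Divide by 2^1 − 1 = 1.
R = 1.4299114194/1 = 1.4299114194
Correction |R − A(h/2)| = 3.341e-02; gap |A(h/2) − A(h)| = 3.341e-02.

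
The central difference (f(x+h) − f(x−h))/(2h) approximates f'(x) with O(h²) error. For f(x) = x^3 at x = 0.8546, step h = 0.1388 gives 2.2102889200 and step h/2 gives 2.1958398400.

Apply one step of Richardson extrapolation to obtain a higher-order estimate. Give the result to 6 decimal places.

2.191023

Error is O(h^2); halving h shrinks it by 2^2 = 4.
4·2.1958398400 = 8.7833593600; 8.7833593600 − 2.2102889200 = 6.5730704400
Divide by 2^2 − 1 = 3.
6.5730704400 ÷ 3 = 2.1910234800
Gap between inputs: 1.445e-02; correction applied: −0.0048163600.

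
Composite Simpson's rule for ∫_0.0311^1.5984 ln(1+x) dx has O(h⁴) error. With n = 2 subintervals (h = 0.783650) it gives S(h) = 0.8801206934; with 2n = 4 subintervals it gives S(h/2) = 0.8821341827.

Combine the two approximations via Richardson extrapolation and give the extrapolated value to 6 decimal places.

Method order is 4; weight 2^4 = 16.
Top: 16(0.8821341827) − (0.8801206934) = 13.2340262298
R = 13.2340262298/15 = 0.8822684153

0.882268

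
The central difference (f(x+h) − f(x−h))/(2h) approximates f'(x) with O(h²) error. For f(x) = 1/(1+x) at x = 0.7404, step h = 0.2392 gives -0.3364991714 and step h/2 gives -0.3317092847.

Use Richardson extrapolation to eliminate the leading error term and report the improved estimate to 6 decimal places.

Error is O(h^2); halving h shrinks it by 2^2 = 4.
Top: 4(-0.3317092847) − (-0.3364991714) = -0.9903379674
Divide by 2^2 − 1 = 3.
Result: -0.3301126558

-0.330113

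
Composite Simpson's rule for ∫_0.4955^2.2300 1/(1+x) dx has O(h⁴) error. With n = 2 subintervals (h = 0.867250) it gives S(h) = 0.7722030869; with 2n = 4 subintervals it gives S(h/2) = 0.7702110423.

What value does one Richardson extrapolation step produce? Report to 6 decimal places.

With r = 4 the leading error scales as h^4, so the weight is 2^4 = 16.
Top: 16(0.7702110423) − (0.7722030869) = 11.5511735899
Denominator 16 − 1 = 15.
R = 11.5511735899/15 = 0.7700782393
Correction |R − A(h/2)| = 1.328e-04; gap |A(h/2) − A(h)| = 1.992e-03.

0.770078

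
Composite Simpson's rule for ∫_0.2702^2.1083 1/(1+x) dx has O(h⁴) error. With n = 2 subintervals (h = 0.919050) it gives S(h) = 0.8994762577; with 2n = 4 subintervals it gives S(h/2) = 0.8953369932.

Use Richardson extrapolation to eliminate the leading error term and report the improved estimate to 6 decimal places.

0.895061

Method order is 4; weight 2^4 = 16.
16 × 0.8953369932 = 14.3253918912; subtract 0.8994762577 → 13.4259156335
13.4259156335 ÷ 15 = 0.8950610422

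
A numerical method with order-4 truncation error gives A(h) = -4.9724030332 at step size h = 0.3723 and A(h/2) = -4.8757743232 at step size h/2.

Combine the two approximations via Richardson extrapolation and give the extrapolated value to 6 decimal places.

r = 4, so 2^r = 16.
16*(-4.8757743232) − (-4.9724030332) = -73.0399861380
(16*(-4.8757743232) − (-4.9724030332))/(16 − 1) = -4.8693324092
Gap between inputs: 9.663e-02; correction applied: +0.0064419140.

-4.869332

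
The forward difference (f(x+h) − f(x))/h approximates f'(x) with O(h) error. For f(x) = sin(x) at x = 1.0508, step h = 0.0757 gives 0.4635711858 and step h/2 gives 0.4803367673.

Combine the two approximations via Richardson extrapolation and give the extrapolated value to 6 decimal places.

The method has order 1: 2^1 = 2.
2*0.4803367673 = 0.9606735346; subtract 0.4635711858 → 0.4971023488
Extrapolated: 0.4971023488 / 1 = 0.4971023488

0.497102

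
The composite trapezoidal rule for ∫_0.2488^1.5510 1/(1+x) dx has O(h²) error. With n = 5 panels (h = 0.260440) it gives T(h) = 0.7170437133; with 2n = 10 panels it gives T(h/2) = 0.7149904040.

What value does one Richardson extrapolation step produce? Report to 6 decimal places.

0.714306

Order 2 gives 2^r = 4 and 2^r − 1 = 3.
Weighted: 2.8599616160 − 0.7170437133 = 2.1429179027
R = 2.1429179027/3 = 0.7143059676
Shift from A(h/2): −0.0006844364.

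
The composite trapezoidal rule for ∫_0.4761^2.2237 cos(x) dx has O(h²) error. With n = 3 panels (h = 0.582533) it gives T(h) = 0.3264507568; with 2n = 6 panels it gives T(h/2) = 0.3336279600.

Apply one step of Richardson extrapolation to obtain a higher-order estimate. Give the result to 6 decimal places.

Leading term ∝ h^2; use weight 4 = 2^2.
Top: 4(0.3336279600) − (0.3264507568) = 1.0080610832
R = 1.0080610832/3 = 0.3360203611

0.336020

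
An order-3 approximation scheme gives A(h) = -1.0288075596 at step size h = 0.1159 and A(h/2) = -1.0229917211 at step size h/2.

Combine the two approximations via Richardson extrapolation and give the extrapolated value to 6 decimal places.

-1.022161

Leading term ∝ h^3; use weight 8 = 2^3.
Weighted: (-8.1839337688) − (-1.0288075596) = -7.1551262092
(-7.1551262092) ÷ 7 = -1.0221608870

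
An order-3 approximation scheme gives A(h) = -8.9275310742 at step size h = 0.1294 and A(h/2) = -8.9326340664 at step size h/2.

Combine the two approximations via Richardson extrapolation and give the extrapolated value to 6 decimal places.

-8.933363

The method has order 3: 2^3 = 8.
2^3·A(h/2) = -71.4610725312; minus A(h) gives -62.5335414570.
(-62.5335414570) ÷ 7 = -8.9333630653
Gap between inputs: 5.103e-03; correction applied: −0.0007289989.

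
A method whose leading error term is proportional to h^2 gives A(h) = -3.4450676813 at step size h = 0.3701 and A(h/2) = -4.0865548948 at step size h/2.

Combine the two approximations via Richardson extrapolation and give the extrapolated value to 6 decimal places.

-4.300384

The method has order 2: 2^2 = 4.
2^2*A(h/2) = -16.3462195792; minus A(h) gives -12.9011518979.
R = (-12.9011518979)/3 = -4.3003839660
Correction |R − A(h/2)| = 2.138e-01; gap |A(h/2) − A(h)| = 6.415e-01.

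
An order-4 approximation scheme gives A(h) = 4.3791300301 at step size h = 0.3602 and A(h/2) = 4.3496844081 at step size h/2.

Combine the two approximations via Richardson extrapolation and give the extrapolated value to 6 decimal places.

r = 4: numerator weight 16, denominator 15.
Top: 16(4.3496844081) − (4.3791300301) = 65.2158204995
Extrapolated: 65.2158204995 / 15 = 4.3477213666

4.347721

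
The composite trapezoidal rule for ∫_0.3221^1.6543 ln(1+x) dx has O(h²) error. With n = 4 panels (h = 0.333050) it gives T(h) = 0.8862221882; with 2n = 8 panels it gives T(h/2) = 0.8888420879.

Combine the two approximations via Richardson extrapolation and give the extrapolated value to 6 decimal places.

0.889715

Leading term ∝ h^2; use weight 4 = 2^2.
A(h/2) − A(h) = 0.8888420879 − 0.8862221882 = 0.0026198997
Divide by 2^2 − 1 = 3: 0.0026198997/3 = 0.0008732999
R = 0.8888420879 + 0.0008732999 = 0.8897153878
Shift from A(h/2): +0.0008732999.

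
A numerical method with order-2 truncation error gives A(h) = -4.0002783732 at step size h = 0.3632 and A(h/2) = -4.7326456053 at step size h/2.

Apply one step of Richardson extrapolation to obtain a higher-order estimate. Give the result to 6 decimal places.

r = 2, so 2^r = 4.
Top: 4(-4.7326456053) − (-4.0002783732) = -14.9303040480
Divide by 2^2 − 1 = 3.
R = (-14.9303040480)/3 = -4.9767680160
Shift from A(h/2): −0.2441224107.

-4.976768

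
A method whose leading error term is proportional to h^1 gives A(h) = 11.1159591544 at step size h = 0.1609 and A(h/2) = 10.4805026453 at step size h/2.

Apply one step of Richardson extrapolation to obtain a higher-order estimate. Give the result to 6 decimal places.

Error is O(h^1); halving h shrinks it by 2^1 = 2.
2 × 10.4805026453 − 11.1159591544 = 9.8450461362
R = 9.8450461362/1 = 9.8450461362

9.845046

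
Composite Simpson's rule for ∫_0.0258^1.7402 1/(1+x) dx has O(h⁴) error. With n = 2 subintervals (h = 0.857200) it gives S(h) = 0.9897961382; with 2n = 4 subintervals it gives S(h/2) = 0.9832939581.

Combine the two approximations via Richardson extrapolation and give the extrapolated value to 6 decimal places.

0.982860

Order 4 gives 2^r = 16 and 2^r − 1 = 15.
16·0.9832939581 − 0.9897961382 = 14.7429071914
R = 14.7429071914/15 = 0.9828604794
Correction |R − A(h/2)| = 4.335e-04; gap |A(h/2) − A(h)| = 6.502e-03.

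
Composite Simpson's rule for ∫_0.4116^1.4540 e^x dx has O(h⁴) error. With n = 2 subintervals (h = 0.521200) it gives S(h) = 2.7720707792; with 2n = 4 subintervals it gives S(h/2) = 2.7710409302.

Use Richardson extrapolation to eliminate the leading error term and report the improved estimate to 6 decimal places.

2.770972

Method order is 4; weight 2^4 = 16.
Numerator 16*A(h/2) − A(h) = 16*2.7710409302 − 2.7720707792 = 41.5645841040
Divide by 2^4 − 1 = 15.
41.5645841040 ÷ 15 = 2.7709722736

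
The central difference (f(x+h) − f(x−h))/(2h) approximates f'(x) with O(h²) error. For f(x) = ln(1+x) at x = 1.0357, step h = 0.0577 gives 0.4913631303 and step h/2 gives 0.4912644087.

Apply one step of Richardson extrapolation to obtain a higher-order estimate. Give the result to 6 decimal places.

The method has order 2: 2^2 = 4.
4×0.4912644087 − 0.4913631303 = 1.4736945045
Denominator 4 − 1 = 3.
1.4736945045 ÷ 3 = 0.4912315015
Gap between inputs: 9.872e-05; correction applied: −0.0000329072.

0.491232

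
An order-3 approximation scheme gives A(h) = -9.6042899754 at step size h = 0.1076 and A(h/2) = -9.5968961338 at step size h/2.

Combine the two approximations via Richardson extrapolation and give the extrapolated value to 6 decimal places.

Method order is 3; weight 2^3 = 8.
8 × (-9.5968961338) = -76.7751690704; subtract (-9.6042899754) → -67.1708790950
Divide by 2^3 − 1 = 7.
(-67.1708790950) ÷ 7 = -9.5958398707

-9.595840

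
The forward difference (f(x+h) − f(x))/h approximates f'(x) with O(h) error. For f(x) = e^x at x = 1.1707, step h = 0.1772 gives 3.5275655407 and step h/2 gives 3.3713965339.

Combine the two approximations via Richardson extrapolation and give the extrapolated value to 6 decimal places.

3.215228

Order 1 gives 2^r = 2 and 2^r − 1 = 1.
2^1·A(h/2) = 6.7427930678; minus A(h) gives 3.2152275271.
Divide by 2^1 − 1 = 1.
R = 3.2152275271/1 = 3.2152275271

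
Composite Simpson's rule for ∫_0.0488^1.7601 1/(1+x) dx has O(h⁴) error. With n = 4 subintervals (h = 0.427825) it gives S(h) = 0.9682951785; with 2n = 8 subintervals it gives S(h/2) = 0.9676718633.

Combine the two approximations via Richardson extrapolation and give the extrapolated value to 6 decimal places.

r = 4, so 2^r = 16.
16×0.9676718633 = 15.4827498128; 15.4827498128 − 0.9682951785 = 14.5144546343
14.5144546343 ÷ 15 = 0.9676303090

0.967630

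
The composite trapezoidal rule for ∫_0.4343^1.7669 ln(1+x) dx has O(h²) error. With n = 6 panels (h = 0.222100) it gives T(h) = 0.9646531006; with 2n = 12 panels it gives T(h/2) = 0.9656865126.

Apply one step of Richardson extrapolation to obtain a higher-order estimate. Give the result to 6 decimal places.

0.966031

The method has order 2: 2^2 = 4.
Numerator 4·A(h/2) − A(h) = 4·0.9656865126 − 0.9646531006 = 2.8980929498
(4·0.9656865126 − 0.9646531006)/(4 − 1) = 0.9660309833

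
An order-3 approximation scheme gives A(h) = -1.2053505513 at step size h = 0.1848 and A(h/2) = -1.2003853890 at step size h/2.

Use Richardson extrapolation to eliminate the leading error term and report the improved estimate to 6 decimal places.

r = 3, so 2^r = 8.
8·(-1.2003853890) = -9.6030831120; subtract (-1.2053505513) → -8.3977325607
(-8.3977325607) ÷ 7 = -1.1996760801
Gap between inputs: 4.965e-03; correction applied: +0.0007093089.

-1.199676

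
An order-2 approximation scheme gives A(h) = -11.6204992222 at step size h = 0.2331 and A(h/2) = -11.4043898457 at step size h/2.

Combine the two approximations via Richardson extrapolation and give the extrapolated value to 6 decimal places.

Method order is 2; weight 2^2 = 4.
4×(-11.4043898457) − (-11.6204992222) = -33.9970601606
Denominator 4 − 1 = 3.
(4×(-11.4043898457) − (-11.6204992222))/(4 − 1) = -11.3323533869
Gap between inputs: 2.161e-01; correction applied: +0.0720364588.

-11.332353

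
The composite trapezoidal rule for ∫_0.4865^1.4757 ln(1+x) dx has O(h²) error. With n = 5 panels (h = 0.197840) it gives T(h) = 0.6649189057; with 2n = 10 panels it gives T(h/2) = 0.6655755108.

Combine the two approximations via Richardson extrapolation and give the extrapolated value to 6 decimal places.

r = 2, so 2^r = 4.
Weighted: 2.6623020432 − 0.6649189057 = 1.9973831375
(4*0.6655755108 − 0.6649189057)/(4 − 1) = 0.6657943792
Shift from A(h/2): +0.0002188684.

0.665794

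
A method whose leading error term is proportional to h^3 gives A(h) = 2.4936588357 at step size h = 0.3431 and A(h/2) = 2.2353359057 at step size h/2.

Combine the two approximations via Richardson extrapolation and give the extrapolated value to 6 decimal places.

Order 3 gives 2^r = 8 and 2^r − 1 = 7.
Weighted: 17.8826872456 − 2.4936588357 = 15.3890284099
Denominator 8 − 1 = 7.
Extrapolated: 15.3890284099 / 7 = 2.1984326300
Correction |R − A(h/2)| = 3.690e-02; gap |A(h/2) − A(h)| = 2.583e-01.

2.198433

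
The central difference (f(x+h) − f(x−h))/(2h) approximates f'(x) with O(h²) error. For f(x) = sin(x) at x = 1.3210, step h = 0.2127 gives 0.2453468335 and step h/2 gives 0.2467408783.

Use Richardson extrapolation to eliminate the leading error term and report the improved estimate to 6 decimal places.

r = 2, so 2^r = 4.
Difference of the inputs: 0.2467408783 − 0.2453468335 = 0.0013940448
Divide by 2^2 − 1 = 3: 0.0013940448/3 = 0.0004646816
R = A(h/2) + (A(h/2) − A(h))/3 = 0.2467408783 + 0.0004646816 = 0.2472055599
Shift from A(h/2): +0.0004646816.

0.247206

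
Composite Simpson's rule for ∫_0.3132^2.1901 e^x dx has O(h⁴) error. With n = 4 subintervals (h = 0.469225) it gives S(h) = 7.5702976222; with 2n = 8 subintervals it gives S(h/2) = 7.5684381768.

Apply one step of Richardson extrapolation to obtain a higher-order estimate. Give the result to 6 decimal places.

7.568314

Method order is 4; weight 2^4 = 16.
Weighted: 121.0950108288 − 7.5702976222 = 113.5247132066
Denominator 16 − 1 = 15.
Extrapolated: 113.5247132066 / 15 = 7.5683142138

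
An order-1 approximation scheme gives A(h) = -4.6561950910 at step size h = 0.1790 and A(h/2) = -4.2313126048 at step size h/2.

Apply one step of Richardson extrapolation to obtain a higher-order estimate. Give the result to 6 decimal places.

-3.806430

With r = 1 the leading error scales as h^1, so the weight is 2^1 = 2.
2×(-4.2313126048) = -8.4626252096; subtract (-4.6561950910) → -3.8064301186
Extrapolated: (-3.8064301186) / 1 = -3.8064301186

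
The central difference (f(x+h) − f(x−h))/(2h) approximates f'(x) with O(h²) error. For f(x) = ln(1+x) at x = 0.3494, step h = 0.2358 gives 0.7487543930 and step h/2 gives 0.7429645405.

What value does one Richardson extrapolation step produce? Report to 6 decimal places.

0.741035

r = 2: numerator weight 4, denominator 3.
4×0.7429645405 − 0.7487543930 = 2.2231037690
Divide by 2^2 − 1 = 3.
Result: 0.7410345897
Shift from A(h/2): −0.0019299508.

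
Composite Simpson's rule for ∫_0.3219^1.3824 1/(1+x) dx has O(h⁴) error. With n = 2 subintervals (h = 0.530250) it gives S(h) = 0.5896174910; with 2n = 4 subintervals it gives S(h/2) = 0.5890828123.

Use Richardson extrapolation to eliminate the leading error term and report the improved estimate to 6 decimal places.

With r = 4 the leading error scales as h^4, so the weight is 2^4 = 16.
16*0.5890828123 = 9.4253249968; 9.4253249968 − 0.5896174910 = 8.8357075058
R = 8.8357075058/15 = 0.5890471671

0.589047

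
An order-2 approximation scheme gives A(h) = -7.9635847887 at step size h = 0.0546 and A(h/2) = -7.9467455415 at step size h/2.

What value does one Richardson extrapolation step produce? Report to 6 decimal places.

The method has order 2: 2^2 = 4.
4*(-7.9467455415) − (-7.9635847887) = -23.8233973773
Denominator 4 − 1 = 3.
Result: -7.9411324591

-7.941132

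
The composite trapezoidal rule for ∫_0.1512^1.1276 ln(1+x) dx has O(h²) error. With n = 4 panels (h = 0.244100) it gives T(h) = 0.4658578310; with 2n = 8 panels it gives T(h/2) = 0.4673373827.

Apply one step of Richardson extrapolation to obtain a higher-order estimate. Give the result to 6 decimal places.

0.467831

Error is O(h^2); halving h shrinks it by 2^2 = 4.
4*0.4673373827 = 1.8693495308; subtract 0.4658578310 → 1.4034916998
Denominator 4 − 1 = 3.
(4*0.4673373827 − 0.4658578310)/(4 − 1) = 0.4678305666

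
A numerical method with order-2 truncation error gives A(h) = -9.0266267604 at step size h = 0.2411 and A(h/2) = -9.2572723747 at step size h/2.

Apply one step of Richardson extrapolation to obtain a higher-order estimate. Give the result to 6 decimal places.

-9.334154

Leading term ∝ h^2; use weight 4 = 2^2.
Difference of the inputs: -9.2572723747 − (-9.0266267604) = -0.2306456143
Correction (A(h/2) − A(h))/(4 − 1) = (-0.2306456143)/3 = -0.0768818714
R = -9.2572723747 − 0.0768818714 = -9.3341542461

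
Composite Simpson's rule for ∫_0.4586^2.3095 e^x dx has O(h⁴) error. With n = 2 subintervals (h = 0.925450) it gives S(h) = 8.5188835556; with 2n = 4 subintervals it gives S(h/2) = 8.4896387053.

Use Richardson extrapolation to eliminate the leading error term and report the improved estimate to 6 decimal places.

8.487689

The method has order 4: 2^4 = 16.
16×8.4896387053 = 135.8342192848; subtract 8.5188835556 → 127.3153357292
Denominator 16 − 1 = 15.
Result: 8.4876890486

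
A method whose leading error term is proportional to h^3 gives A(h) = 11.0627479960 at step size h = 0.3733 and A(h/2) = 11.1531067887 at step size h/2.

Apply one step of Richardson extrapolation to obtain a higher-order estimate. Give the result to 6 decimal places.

Error is O(h^3); halving h shrinks it by 2^3 = 8.
8×11.1531067887 − 11.0627479960 = 78.1621063136
R = 78.1621063136/7 = 11.1660151877
Gap between inputs: 9.036e-02; correction applied: +0.0129083990.

11.166015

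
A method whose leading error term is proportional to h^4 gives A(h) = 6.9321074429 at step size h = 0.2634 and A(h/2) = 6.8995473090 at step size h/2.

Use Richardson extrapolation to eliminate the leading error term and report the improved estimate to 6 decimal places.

6.897377

Order 4 gives 2^r = 16 and 2^r − 1 = 15.
2^4×A(h/2) = 110.3927569440; minus A(h) gives 103.4606495011.
Divide by 2^4 − 1 = 15.
103.4606495011 ÷ 15 = 6.8973766334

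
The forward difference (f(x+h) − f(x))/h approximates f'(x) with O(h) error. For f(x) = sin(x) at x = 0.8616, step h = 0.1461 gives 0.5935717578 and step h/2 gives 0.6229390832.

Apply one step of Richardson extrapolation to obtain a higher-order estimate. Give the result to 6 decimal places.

0.652306

Order 1 gives 2^r = 2 and 2^r − 1 = 1.
2^1×A(h/2) = 1.2458781664; minus A(h) gives 0.6523064086.
(2×0.6229390832 − 0.5935717578)/(2 − 1) = 0.6523064086
Shift from A(h/2): +0.0293673254.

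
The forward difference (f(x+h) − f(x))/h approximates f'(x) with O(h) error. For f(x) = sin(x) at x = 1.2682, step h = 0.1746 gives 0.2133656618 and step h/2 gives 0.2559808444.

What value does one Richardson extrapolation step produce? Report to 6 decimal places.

Method order is 1; weight 2^1 = 2.
Top: 2(0.2559808444) − (0.2133656618) = 0.2985960270
Denominator 2 − 1 = 1.
0.2985960270 ÷ 1 = 0.2985960270
Shift from A(h/2): +0.0426151826.

0.298596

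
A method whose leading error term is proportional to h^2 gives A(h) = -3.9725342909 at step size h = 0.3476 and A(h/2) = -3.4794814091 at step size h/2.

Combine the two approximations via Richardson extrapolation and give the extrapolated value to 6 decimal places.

-3.315130

r = 2, so 2^r = 4.
Difference of the inputs: -3.4794814091 − (-3.9725342909) = 0.4930528818
Divide by 2^2 − 1 = 3: 0.4930528818/3 = 0.1643509606
R = -3.4794814091 + 0.1643509606 = -3.3151304485
Shift from A(h/2): +0.1643509606.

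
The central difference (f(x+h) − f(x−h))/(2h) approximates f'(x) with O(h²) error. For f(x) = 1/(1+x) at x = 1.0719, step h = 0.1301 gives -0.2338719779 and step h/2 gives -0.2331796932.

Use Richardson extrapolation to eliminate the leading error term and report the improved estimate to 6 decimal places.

-0.232949

Order 2 gives 2^r = 4 and 2^r − 1 = 3.
Top: 4(-0.2331796932) − (-0.2338719779) = -0.6988467949
(4 × (-0.2331796932) − (-0.2338719779))/(4 − 1) = -0.2329489316
Gap between inputs: 6.923e-04; correction applied: +0.0002307616.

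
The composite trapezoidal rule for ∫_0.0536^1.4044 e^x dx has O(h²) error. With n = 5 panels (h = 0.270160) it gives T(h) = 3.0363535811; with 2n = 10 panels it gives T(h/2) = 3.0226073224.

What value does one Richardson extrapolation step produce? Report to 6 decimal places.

3.018025

r = 2: numerator weight 4, denominator 3.
Top: 4(3.0226073224) − (3.0363535811) = 9.0540757085
9.0540757085 ÷ 3 = 3.0180252362
Correction |R − A(h/2)| = 4.582e-03; gap |A(h/2) − A(h)| = 1.375e-02.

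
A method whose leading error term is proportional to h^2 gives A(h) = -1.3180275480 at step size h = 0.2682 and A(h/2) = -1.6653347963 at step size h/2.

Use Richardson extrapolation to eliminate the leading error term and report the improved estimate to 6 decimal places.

-1.781104

With r = 2 the leading error scales as h^2, so the weight is 2^2 = 4.
A(h/2) − A(h) = -1.6653347963 − (-1.3180275480) = -0.3473072483
Correction (A(h/2) − A(h))/(4 − 1) = (-0.3473072483)/3 = -0.1157690828
R = A(h/2) + (A(h/2) − A(h))/3 = -1.6653347963 − 0.1157690828 = -1.7811038791
Shift from A(h/2): −0.1157690828.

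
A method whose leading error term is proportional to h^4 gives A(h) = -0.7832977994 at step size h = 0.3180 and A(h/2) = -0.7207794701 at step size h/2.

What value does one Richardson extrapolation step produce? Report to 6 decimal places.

-0.716612

r = 4: numerator weight 16, denominator 15.
Difference of the inputs: -0.7207794701 − (-0.7832977994) = 0.0625183293
Divide by 2^4 − 1 = 15: 0.0625183293/15 = 0.0041678886
R = A(h/2) + (A(h/2) − A(h))/15 = -0.7207794701 + 0.0041678886 = -0.7166115815
Correction |R − A(h/2)| = 4.168e-03; gap |A(h/2) − A(h)| = 6.252e-02.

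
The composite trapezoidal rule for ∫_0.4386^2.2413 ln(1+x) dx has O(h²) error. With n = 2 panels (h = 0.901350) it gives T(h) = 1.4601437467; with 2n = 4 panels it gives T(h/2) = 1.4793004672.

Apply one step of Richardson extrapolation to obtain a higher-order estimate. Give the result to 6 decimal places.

With r = 2 the leading error scales as h^2, so the weight is 2^2 = 4.
A(h/2) − A(h) = 1.4793004672 − 1.4601437467 = 0.0191567205
Divide by 2^2 − 1 = 3: 0.0191567205/3 = 0.0063855735
R = A(h/2) + (A(h/2) − A(h))/3 = 1.4793004672 + 0.0063855735 = 1.4856860407
Correction |R − A(h/2)| = 6.386e-03; gap |A(h/2) − A(h)| = 1.916e-02.

1.485686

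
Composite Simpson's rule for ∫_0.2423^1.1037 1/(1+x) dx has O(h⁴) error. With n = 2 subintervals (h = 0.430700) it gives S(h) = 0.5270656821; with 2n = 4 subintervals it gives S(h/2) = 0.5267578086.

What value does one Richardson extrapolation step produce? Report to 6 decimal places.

The method has order 4: 2^4 = 16.
Weighted: 8.4281249376 − 0.5270656821 = 7.9010592555
Divide by 2^4 − 1 = 15.
(16×0.5267578086 − 0.5270656821)/(16 − 1) = 0.5267372837

0.526737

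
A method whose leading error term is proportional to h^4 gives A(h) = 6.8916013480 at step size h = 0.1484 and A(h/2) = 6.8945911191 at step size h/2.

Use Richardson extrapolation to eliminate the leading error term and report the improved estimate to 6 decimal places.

6.894790

r = 4, so 2^r = 16.
Numerator 16×A(h/2) − A(h) = 16×6.8945911191 − 6.8916013480 = 103.4218565576
Denominator 16 − 1 = 15.
103.4218565576 ÷ 15 = 6.8947904372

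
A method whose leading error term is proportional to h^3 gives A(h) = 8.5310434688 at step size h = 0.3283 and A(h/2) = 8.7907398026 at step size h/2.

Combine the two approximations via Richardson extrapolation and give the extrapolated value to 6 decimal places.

r = 3: numerator weight 8, denominator 7.
A(h/2) − A(h) = 8.7907398026 − 8.5310434688 = 0.2596963338
Divide by 2^3 − 1 = 7: 0.2596963338/7 = 0.0370994763
R = 8.7907398026 + 0.0370994763 = 8.8278392789
Shift from A(h/2): +0.0370994763.

8.827839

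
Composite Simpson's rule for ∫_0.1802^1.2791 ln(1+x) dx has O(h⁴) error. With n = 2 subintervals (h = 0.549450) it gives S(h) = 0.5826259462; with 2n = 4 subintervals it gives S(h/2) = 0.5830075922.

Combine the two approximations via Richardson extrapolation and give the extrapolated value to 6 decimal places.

0.583033

Leading term ∝ h^4; use weight 16 = 2^4.
A(h/2) − A(h) = 0.5830075922 − 0.5826259462 = 0.0003816460
Correction (A(h/2) − A(h))/(16 − 1) = 0.0003816460/15 = 0.0000254431
R = A(h/2) + (A(h/2) − A(h))/15 = 0.5830075922 + 0.0000254431 = 0.5830330353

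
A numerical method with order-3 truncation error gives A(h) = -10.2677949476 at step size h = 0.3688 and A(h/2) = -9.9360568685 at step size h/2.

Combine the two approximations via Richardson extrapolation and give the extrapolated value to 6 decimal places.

r = 3: numerator weight 8, denominator 7.
Difference of the inputs: -9.9360568685 − (-10.2677949476) = 0.3317380791
Correction (A(h/2) − A(h))/(8 − 1) = 0.3317380791/7 = 0.0473911542
R = A(h/2) + (A(h/2) − A(h))/7 = -9.9360568685 + 0.0473911542 = -9.8886657143
Gap between inputs: 3.317e-01; correction applied: +0.0473911542.

-9.888666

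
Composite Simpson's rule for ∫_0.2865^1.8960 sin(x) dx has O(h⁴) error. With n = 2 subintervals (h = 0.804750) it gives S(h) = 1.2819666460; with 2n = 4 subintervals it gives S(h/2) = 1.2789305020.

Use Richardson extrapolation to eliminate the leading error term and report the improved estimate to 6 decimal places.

1.278728

r = 4, so 2^r = 16.
Difference of the inputs: 1.2789305020 − 1.2819666460 = -0.0030361440
Correction (A(h/2) − A(h))/(16 − 1) = (-0.0030361440)/15 = -0.0002024096
R = 1.2789305020 − 0.0002024096 = 1.2787280924
Correction |R − A(h/2)| = 2.024e-04; gap |A(h/2) − A(h)| = 3.036e-03.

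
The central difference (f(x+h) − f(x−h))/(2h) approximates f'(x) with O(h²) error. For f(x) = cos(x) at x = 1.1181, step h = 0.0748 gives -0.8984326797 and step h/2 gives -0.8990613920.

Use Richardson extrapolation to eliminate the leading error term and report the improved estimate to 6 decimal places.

-0.899271

The method has order 2: 2^2 = 4.
Difference of the inputs: -0.8990613920 − (-0.8984326797) = -0.0006287123
Correction (A(h/2) − A(h))/(4 − 1) = (-0.0006287123)/3 = -0.0002095708
R = -0.8990613920 − 0.0002095708 = -0.8992709628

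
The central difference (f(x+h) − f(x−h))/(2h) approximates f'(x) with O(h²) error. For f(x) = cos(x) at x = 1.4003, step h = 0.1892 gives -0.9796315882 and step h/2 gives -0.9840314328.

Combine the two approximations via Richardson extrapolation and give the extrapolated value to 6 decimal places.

-0.985498

The method has order 2: 2^2 = 4.
4*(-0.9840314328) = -3.9361257312; subtract (-0.9796315882) → -2.9564941430
(-2.9564941430) ÷ 3 = -0.9854980477
Correction |R − A(h/2)| = 1.467e-03; gap |A(h/2) − A(h)| = 4.400e-03.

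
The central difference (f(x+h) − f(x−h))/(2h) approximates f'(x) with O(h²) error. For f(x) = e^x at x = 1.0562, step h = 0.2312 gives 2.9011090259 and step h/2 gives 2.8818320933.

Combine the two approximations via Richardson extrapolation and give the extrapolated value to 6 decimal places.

2.875406

r = 2, so 2^r = 4.
Numerator 4×A(h/2) − A(h) = 4×2.8818320933 − 2.9011090259 = 8.6262193473
(4×2.8818320933 − 2.9011090259)/(4 − 1) = 2.8754064491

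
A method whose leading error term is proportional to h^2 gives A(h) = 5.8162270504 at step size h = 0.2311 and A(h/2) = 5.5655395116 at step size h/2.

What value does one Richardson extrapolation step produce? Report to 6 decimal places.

r = 2, so 2^r = 4.
Weighted: 22.2621580464 − 5.8162270504 = 16.4459309960
Divide by 2^2 − 1 = 3.
R = 16.4459309960/3 = 5.4819769987

5.481977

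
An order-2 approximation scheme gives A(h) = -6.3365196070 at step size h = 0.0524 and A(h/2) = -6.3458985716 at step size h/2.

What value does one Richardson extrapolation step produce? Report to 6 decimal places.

-6.349025

Order 2 gives 2^r = 4 and 2^r − 1 = 3.
Numerator 4×A(h/2) − A(h) = 4×(-6.3458985716) − (-6.3365196070) = -19.0470746794
Extrapolated: (-19.0470746794) / 3 = -6.3490248931
Correction |R − A(h/2)| = 3.126e-03; gap |A(h/2) − A(h)| = 9.379e-03.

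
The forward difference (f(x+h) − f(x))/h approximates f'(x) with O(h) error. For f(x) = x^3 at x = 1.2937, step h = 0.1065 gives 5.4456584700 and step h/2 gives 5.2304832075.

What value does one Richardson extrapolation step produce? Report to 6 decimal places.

5.015308

Leading term ∝ h^1; use weight 2 = 2^1.
A(h/2) − A(h) = 5.2304832075 − 5.4456584700 = -0.2151752625
Correction (A(h/2) − A(h))/(2 − 1) = (-0.2151752625)/1 = -0.2151752625
R = 5.2304832075 − 0.2151752625 = 5.0153079450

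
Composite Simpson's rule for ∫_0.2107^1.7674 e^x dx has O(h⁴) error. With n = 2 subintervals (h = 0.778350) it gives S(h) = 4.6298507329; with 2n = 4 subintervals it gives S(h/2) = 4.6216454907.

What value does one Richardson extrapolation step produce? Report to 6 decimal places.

Order 4 gives 2^r = 16 and 2^r − 1 = 15.
16·4.6216454907 = 73.9463278512; 73.9463278512 − 4.6298507329 = 69.3164771183
Denominator 16 − 1 = 15.
So the Richardson estimate is 4.6210984746.

4.621098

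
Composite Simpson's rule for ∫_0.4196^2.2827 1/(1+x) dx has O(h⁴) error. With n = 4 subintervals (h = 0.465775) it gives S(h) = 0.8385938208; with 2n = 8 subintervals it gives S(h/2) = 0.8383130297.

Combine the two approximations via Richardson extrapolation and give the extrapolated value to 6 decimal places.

0.838294

r = 4: numerator weight 16, denominator 15.
16 × 0.8383130297 − 0.8385938208 = 12.5744146544
Divide by 2^4 − 1 = 15.
R = 12.5744146544/15 = 0.8382943103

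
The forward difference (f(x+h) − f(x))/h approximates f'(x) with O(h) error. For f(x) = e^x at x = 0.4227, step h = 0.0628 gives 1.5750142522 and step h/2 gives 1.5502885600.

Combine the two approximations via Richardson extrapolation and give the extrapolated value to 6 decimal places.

Leading term ∝ h^1; use weight 2 = 2^1.
2·1.5502885600 = 3.1005771200; 3.1005771200 − 1.5750142522 = 1.5255628678
Divide by 2^1 − 1 = 1.
Result: 1.5255628678
Gap between inputs: 2.473e-02; correction applied: −0.0247256922.

1.525563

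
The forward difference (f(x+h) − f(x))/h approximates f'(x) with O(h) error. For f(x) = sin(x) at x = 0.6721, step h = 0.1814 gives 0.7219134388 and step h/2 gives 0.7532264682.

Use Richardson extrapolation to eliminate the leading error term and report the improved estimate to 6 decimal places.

0.784539

The method has order 1: 2^1 = 2.
2^1·A(h/2) = 1.5064529364; minus A(h) gives 0.7845394976.
Extrapolated: 0.7845394976 / 1 = 0.7845394976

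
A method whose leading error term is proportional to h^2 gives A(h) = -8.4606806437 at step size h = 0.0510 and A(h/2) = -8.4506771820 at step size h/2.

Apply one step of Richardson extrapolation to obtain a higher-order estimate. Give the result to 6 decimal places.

-8.447343

Error is O(h^2); halving h shrinks it by 2^2 = 4.
A(h/2) − A(h) = -8.4506771820 − (-8.4606806437) = 0.0100034617
Correction (A(h/2) − A(h))/(4 − 1) = 0.0100034617/3 = 0.0033344872
R = -8.4506771820 + 0.0033344872 = -8.4473426948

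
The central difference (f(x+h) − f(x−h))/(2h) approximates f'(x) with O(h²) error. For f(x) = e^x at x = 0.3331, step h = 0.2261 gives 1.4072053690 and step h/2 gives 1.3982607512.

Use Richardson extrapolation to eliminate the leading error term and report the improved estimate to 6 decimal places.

r = 2: numerator weight 4, denominator 3.
4 × 1.3982607512 − 1.4072053690 = 4.1858376358
Divide by 2^2 − 1 = 3.
(4 × 1.3982607512 − 1.4072053690)/(4 − 1) = 1.3952792119

1.395279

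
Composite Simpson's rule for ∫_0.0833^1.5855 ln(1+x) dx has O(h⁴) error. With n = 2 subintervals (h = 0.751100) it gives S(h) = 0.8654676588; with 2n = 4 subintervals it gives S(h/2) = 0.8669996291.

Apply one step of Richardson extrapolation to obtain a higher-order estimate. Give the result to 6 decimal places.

0.867102

The method has order 4: 2^4 = 16.
16*0.8669996291 − 0.8654676588 = 13.0065264068
(16*0.8669996291 − 0.8654676588)/(16 − 1) = 0.8671017605
Shift from A(h/2): +0.0001021314.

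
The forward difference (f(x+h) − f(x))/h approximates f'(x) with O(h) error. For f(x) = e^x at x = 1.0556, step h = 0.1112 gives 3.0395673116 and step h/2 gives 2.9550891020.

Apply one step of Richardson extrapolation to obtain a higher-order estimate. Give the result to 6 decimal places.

Error is O(h^1); halving h shrinks it by 2^1 = 2.
Difference of the inputs: 2.9550891020 − 3.0395673116 = -0.0844782096
Correction (A(h/2) − A(h))/(2 − 1) = (-0.0844782096)/1 = -0.0844782096
R = 2.9550891020 − 0.0844782096 = 2.8706108924

2.870611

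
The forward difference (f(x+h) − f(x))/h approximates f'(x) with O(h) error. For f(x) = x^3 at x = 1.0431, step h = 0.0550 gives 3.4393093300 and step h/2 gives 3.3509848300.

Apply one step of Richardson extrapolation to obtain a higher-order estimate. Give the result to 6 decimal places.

r = 1: numerator weight 2, denominator 1.
2×3.3509848300 = 6.7019696600; subtract 3.4393093300 → 3.2626603300
(2×3.3509848300 − 3.4393093300)/(2 − 1) = 3.2626603300
Gap between inputs: 8.832e-02; correction applied: −0.0883245000.

3.262660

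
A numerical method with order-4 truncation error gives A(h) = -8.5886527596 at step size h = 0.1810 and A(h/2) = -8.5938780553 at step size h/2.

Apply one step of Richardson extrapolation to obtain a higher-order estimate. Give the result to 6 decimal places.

-8.594226

Order 4 gives 2^r = 16 and 2^r − 1 = 15.
Top: 16(-8.5938780553) − (-8.5886527596) = -128.9133961252
Divide by 2^4 − 1 = 15.
(16·(-8.5938780553) − (-8.5886527596))/(16 − 1) = -8.5942264083
Correction |R − A(h/2)| = 3.484e-04; gap |A(h/2) − A(h)| = 5.225e-03.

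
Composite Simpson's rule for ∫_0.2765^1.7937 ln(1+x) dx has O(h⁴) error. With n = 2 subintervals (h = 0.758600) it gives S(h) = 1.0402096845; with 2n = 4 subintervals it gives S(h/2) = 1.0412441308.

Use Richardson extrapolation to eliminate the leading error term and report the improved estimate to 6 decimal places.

1.041313

Order 4 gives 2^r = 16 and 2^r − 1 = 15.
Numerator 16×A(h/2) − A(h) = 16×1.0412441308 − 1.0402096845 = 15.6196964083
R = 15.6196964083/15 = 1.0413130939
Shift from A(h/2): +0.0000689631.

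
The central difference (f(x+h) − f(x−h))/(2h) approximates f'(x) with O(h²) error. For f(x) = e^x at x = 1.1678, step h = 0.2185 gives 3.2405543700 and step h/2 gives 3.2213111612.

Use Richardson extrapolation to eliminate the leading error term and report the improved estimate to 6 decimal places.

Leading term ∝ h^2; use weight 4 = 2^2.
A(h/2) − A(h) = 3.2213111612 − 3.2405543700 = -0.0192432088
Correction (A(h/2) − A(h))/(4 − 1) = (-0.0192432088)/3 = -0.0064144029
R = 3.2213111612 − 0.0064144029 = 3.2148967583

3.214897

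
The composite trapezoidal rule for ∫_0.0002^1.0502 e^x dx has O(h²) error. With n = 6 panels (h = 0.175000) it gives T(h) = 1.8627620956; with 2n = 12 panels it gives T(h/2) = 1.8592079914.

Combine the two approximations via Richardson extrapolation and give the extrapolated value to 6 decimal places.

With r = 2 the leading error scales as h^2, so the weight is 2^2 = 4.
2^2×A(h/2) = 7.4368319656; minus A(h) gives 5.5740698700.
Denominator 4 − 1 = 3.
5.5740698700 ÷ 3 = 1.8580232900
Correction |R − A(h/2)| = 1.185e-03; gap |A(h/2) − A(h)| = 3.554e-03.

1.858023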